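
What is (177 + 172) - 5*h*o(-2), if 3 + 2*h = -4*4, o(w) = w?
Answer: 254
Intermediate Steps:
h = -19/2 (h = -3/2 + (-4*4)/2 = -3/2 + (1/2)*(-16) = -3/2 - 8 = -19/2 ≈ -9.5000)
(177 + 172) - 5*h*o(-2) = (177 + 172) - 5*(-19/2)*(-2) = 349 - (-95)*(-2)/2 = 349 - 1*95 = 349 - 95 = 254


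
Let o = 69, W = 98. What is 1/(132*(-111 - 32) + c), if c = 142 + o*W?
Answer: -1/11972 ≈ -8.3528e-5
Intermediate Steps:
c = 6904 (c = 142 + 69*98 = 142 + 6762 = 6904)
1/(132*(-111 - 32) + c) = 1/(132*(-111 - 32) + 6904) = 1/(132*(-143) + 6904) = 1/(-18876 + 6904) = 1/(-11972) = -1/11972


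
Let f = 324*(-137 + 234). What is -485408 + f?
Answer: -453980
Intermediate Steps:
f = 31428 (f = 324*97 = 31428)
-485408 + f = -485408 + 31428 = -453980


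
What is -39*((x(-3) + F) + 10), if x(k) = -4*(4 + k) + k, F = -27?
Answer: 936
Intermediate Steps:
x(k) = -16 - 3*k (x(k) = (-16 - 4*k) + k = -16 - 3*k)
-39*((x(-3) + F) + 10) = -39*(((-16 - 3*(-3)) - 27) + 10) = -39*(((-16 + 9) - 27) + 10) = -39*((-7 - 27) + 10) = -39*(-34 + 10) = -39*(-24) = 936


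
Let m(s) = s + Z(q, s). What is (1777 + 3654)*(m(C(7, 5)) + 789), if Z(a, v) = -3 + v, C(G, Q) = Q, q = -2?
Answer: 4323076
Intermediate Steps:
m(s) = -3 + 2*s (m(s) = s + (-3 + s) = -3 + 2*s)
(1777 + 3654)*(m(C(7, 5)) + 789) = (1777 + 3654)*((-3 + 2*5) + 789) = 5431*((-3 + 10) + 789) = 5431*(7 + 789) = 5431*796 = 4323076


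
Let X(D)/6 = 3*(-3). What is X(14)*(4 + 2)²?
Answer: -1944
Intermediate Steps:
X(D) = -54 (X(D) = 6*(3*(-3)) = 6*(-9) = -54)
X(14)*(4 + 2)² = -54*(4 + 2)² = -54*6² = -54*36 = -1944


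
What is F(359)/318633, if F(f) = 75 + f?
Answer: 62/45519 ≈ 0.0013621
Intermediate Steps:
F(359)/318633 = (75 + 359)/318633 = 434*(1/318633) = 62/45519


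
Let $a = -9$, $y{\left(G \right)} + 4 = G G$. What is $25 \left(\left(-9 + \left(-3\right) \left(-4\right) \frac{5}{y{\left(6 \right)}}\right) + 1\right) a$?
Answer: $\frac{11025}{8} \approx 1378.1$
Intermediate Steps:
$y{\left(G \right)} = -4 + G^{2}$ ($y{\left(G \right)} = -4 + G G = -4 + G^{2}$)
$25 \left(\left(-9 + \left(-3\right) \left(-4\right) \frac{5}{y{\left(6 \right)}}\right) + 1\right) a = 25 \left(\left(-9 + \left(-3\right) \left(-4\right) \frac{5}{-4 + 6^{2}}\right) + 1\right) \left(-9\right) = 25 \left(\left(-9 + 12 \frac{5}{-4 + 36}\right) + 1\right) \left(-9\right) = 25 \left(\left(-9 + 12 \cdot \frac{5}{32}\right) + 1\right) \left(-9\right) = 25 \left(\left(-9 + \frac{15}{8}\right) + 1\right) \left(-9\right) = 25 \left(- \frac{57}{8} + 1\right) \left(-9\right) = 25 \left(- \frac{49}{8}\right) \left(-9\right) = \left(- \frac{1225}{8}\right) \left(-9\right) = \frac{11025}{8}$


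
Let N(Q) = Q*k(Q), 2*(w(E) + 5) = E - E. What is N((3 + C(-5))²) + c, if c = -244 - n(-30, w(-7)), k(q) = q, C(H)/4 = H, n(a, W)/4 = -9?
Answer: 83313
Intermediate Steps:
w(E) = -5 (w(E) = -5 + (E - E)/2 = -5 + (½)*0 = -5 + 0 = -5)
n(a, W) = -36 (n(a, W) = 4*(-9) = -36)
C(H) = 4*H
N(Q) = Q² (N(Q) = Q*Q = Q²)
c = -208 (c = -244 - 1*(-36) = -244 + 36 = -208)
N((3 + C(-5))²) + c = ((3 + 4*(-5))²)² - 208 = ((3 - 20)²)² - 208 = ((-17)²)² - 208 = 289² - 208 = 83521 - 208 = 83313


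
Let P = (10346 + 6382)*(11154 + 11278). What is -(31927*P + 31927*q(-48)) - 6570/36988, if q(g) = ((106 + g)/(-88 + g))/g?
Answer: -361593933843600461957/30182208 ≈ -1.1980e+13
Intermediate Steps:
P = 375242496 (P = 16728*22432 = 375242496)
q(g) = (106 + g)/(g*(-88 + g)) (q(g) = ((106 + g)/(-88 + g))/g = (106 + g)/(g*(-88 + g)))
-(31927*P + 31927*q(-48)) - 6570/36988 = -(11980367169792 - 31927*(106 - 48)/(48*(-88 - 48))) - 6570/36988 = -31927/(1/(-1/48*58/(-136) + 375242496)) - 6570*1/36988 = -31927/(1/(-1/48*(-1/136)*58 + 375242496)) - 3285/18494 = -31927/(1/(29/3264 + 375242496)) - 3285/18494 = -31927/(1/(1224791506973/3264)) - 3285/18494 = -31927/3264/1224791506973 - 3285/18494 = -31927*1224791506973/3264 - 3285/18494 = -39103918443126971/3264 - 3285/18494 = -361593933843600461957/30182208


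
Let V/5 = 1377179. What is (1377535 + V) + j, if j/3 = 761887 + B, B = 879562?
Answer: 13187777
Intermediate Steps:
V = 6885895 (V = 5*1377179 = 6885895)
j = 4924347 (j = 3*(761887 + 879562) = 3*1641449 = 4924347)
(1377535 + V) + j = (1377535 + 6885895) + 4924347 = 8263430 + 4924347 = 13187777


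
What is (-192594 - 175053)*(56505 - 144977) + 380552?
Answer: 32526845936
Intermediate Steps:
(-192594 - 175053)*(56505 - 144977) + 380552 = -367647*(-88472) + 380552 = 32526465384 + 380552 = 32526845936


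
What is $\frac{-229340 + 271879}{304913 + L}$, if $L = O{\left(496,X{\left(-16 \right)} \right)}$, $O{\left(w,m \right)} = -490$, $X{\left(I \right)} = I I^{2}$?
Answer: $\frac{6077}{43489} \approx 0.13974$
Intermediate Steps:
$X{\left(I \right)} = I^{3}$
$L = -490$
$\frac{-229340 + 271879}{304913 + L} = \frac{-229340 + 271879}{304913 - 490} = \frac{42539}{304423} = 42539 \cdot \frac{1}{304423} = \frac{6077}{43489}$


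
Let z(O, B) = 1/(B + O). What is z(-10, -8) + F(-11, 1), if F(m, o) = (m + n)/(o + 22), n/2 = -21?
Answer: -977/414 ≈ -2.3599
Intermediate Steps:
n = -42 (n = 2*(-21) = -42)
F(m, o) = (-42 + m)/(22 + o) (F(m, o) = (m - 42)/(o + 22) = (-42 + m)/(22 + o))
z(-10, -8) + F(-11, 1) = 1/(-8 - 10) + (-42 - 11)/(22 + 1) = 1/(-18) - 53/23 = -1/18 + (1/23)*(-53) = -1/18 - 53/23 = -977/414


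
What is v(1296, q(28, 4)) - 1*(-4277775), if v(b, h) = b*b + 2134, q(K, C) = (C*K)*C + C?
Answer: 5959525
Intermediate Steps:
q(K, C) = C + K*C² (q(K, C) = K*C² + C = C + K*C²)
v(b, h) = 2134 + b² (v(b, h) = b² + 2134 = 2134 + b²)
v(1296, q(28, 4)) - 1*(-4277775) = (2134 + 1296²) - 1*(-4277775) = (2134 + 1679616) + 4277775 = 1681750 + 4277775 = 5959525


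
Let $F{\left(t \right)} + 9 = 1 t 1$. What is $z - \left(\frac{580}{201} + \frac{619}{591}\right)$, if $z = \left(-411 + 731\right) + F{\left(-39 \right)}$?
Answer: $\frac{3538217}{13199} \approx 268.07$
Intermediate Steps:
$F{\left(t \right)} = -9 + t$ ($F{\left(t \right)} = -9 + 1 t 1 = -9 + t 1 = -9 + t$)
$z = 272$ ($z = \left(-411 + 731\right) - 48 = 320 - 48 = 272$)
$z - \left(\frac{580}{201} + \frac{619}{591}\right) = 272 - \left(\frac{580}{201} + \frac{619}{591}\right) = 272 - \frac{51911}{13199} = \frac{3538217}{13199}$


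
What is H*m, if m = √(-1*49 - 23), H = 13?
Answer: 78*I*√2 ≈ 110.31*I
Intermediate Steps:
m = 6*I*√2 (m = √(-49 - 23) = √(-72) = 6*I*√2 ≈ 8.4853*I)
H*m = 13*(6*I*√2) = 78*I*√2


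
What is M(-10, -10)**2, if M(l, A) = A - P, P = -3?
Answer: 49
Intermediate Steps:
M(l, A) = 3 + A (M(l, A) = A - 1*(-3) = A + 3 = 3 + A)
M(-10, -10)**2 = (3 - 10)**2 = (-7)**2 = 49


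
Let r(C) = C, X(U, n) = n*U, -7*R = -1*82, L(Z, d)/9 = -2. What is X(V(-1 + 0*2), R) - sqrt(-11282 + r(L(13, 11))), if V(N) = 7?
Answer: 82 - 10*I*sqrt(113) ≈ 82.0 - 106.3*I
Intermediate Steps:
L(Z, d) = -18 (L(Z, d) = 9*(-2) = -18)
R = 82/7 (R = -(-1)*82/7 = -1/7*(-82) = 82/7 ≈ 11.714)
X(U, n) = U*n
X(V(-1 + 0*2), R) - sqrt(-11282 + r(L(13, 11))) = 7*(82/7) - sqrt(-11282 - 18) = 82 - sqrt(-11300) = 82 - 10*I*sqrt(113)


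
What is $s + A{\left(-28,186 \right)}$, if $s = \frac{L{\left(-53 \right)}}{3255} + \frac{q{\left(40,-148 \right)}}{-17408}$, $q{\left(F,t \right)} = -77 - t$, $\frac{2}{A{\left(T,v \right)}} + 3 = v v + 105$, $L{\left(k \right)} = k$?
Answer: $- \frac{6653127127}{327682360320} \approx -0.020304$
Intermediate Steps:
$A{\left(T,v \right)} = \frac{2}{102 + v^{2}}$ ($A{\left(T,v \right)} = \frac{2}{-3 + \left(v v + 105\right)} = \frac{2}{-3 + \left(v^{2} + 105\right)} = \frac{2}{-3 + \left(105 + v^{2}\right)} = \frac{2}{102 + v^{2}}$)
$s = - \frac{1153729}{56663040}$ ($s = - \frac{53}{3255} + \frac{-77 - -148}{-17408} = \left(-53\right) \frac{1}{3255} + \left(-77 + 148\right) \left(- \frac{1}{17408}\right) = - \frac{53}{3255} + 71 \left(- \frac{1}{17408}\right) = - \frac{53}{3255} - \frac{71}{17408} = - \frac{1153729}{56663040} \approx -0.020361$)
$s + A{\left(-28,186 \right)} = - \frac{1153729}{56663040} + \frac{2}{102 + 186^{2}} = - \frac{1153729}{56663040} + \frac{2}{102 + 34596} = - \frac{1153729}{56663040} + \frac{2}{34698} = - \frac{1153729}{56663040} + 2 \cdot \frac{1}{34698} = - \frac{1153729}{56663040} + \frac{1}{17349} = - \frac{6653127127}{327682360320}$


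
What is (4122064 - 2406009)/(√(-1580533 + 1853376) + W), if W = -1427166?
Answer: -2449095350130/2036802518713 - 1716055*√272843/2036802518713 ≈ -1.2029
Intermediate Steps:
(4122064 - 2406009)/(√(-1580533 + 1853376) + W) = (4122064 - 2406009)/(√(-1580533 + 1853376) - 1427166) = 1716055/(√272843 - 1427166) = 1716055/(-1427166 + √272843)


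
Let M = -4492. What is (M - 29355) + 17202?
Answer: -16645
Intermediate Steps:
(M - 29355) + 17202 = (-4492 - 29355) + 17202 = -33847 + 17202 = -16645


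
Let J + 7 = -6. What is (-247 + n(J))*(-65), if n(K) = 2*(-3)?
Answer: 16445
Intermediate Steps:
J = -13 (J = -7 - 6 = -13)
n(K) = -6
(-247 + n(J))*(-65) = (-247 - 6)*(-65) = -253*(-65) = 16445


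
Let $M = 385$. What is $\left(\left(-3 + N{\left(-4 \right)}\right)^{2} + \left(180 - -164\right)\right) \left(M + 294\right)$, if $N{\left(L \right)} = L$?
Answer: $266847$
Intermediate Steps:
$\left(\left(-3 + N{\left(-4 \right)}\right)^{2} + \left(180 - -164\right)\right) \left(M + 294\right) = \left(\left(-3 - 4\right)^{2} + \left(180 - -164\right)\right) \left(385 + 294\right) = \left(\left(-7\right)^{2} + \left(180 + 164\right)\right) 679 = \left(49 + 344\right) 679 = 393 \cdot 679 = 266847$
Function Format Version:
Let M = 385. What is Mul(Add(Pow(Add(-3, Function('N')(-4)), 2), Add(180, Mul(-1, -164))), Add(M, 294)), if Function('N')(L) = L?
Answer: 266847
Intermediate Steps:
Mul(Add(Pow(Add(-3, Function('N')(-4)), 2), Add(180, Mul(-1, -164))), Add(M, 294)) = Mul(Add(Pow(Add(-3, -4), 2), Add(180, Mul(-1, -164))), Add(385, 294)) = Mul(Add(Pow(-7, 2), Add(180, 164)), 679) = Mul(Add(49, 344), 679) = Mul(393, 679) = 266847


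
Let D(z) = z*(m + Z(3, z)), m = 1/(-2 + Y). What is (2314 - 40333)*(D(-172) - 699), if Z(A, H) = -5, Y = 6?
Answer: -4486242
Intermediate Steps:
m = 1/4 (m = 1/(-2 + 6) = 1/4 ≈ 0.25000)
D(z) = -19*z/4 (D(z) = z*(1/4 - 5) = z*(-19/4) = -19*z/4)
(2314 - 40333)*(D(-172) - 699) = (2314 - 40333)*(-19/4*(-172) - 699) = -38019*(817 - 699) = -38019*118 = -4486242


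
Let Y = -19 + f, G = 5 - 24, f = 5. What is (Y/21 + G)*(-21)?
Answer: 413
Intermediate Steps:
G = -19
Y = -14 (Y = -19 + 5 = -14)
(Y/21 + G)*(-21) = (-14/21 - 19)*(-21) = (-14*1/21 - 19)*(-21) = (-2/3 - 19)*(-21) = -59/3*(-21) = 413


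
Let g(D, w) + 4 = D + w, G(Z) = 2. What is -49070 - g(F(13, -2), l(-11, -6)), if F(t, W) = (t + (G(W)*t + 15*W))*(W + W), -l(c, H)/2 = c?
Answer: -49052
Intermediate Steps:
l(c, H) = -2*c
F(t, W) = 2*W*(3*t + 15*W) (F(t, W) = (t + (2*t + 15*W))*(W + W) = (3*t + 15*W)*(2*W) = 2*W*(3*t + 15*W))
g(D, w) = -4 + D + w (g(D, w) = -4 + (D + w) = -4 + D + w)
-49070 - g(F(13, -2), l(-11, -6)) = -49070 - (-4 + 6*(-2)*(13 + 5*(-2)) - 2*(-11)) = -49070 - (-4 + 6*(-2)*(13 - 10) + 22) = -49070 - (-4 + 6*(-2)*3 + 22) = -49070 - (-4 - 36 + 22) = -49070 - 1*(-18) = -49070 + 18 = -49052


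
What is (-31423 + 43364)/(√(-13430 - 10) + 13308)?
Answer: 13242569/14759692 - 11941*I*√210/22139538 ≈ 0.89721 - 0.007816*I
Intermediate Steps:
(-31423 + 43364)/(√(-13430 - 10) + 13308) = 11941/(√(-13440) + 13308) = 11941/(8*I*√210 + 13308) = 11941/(13308 + 8*I*√210)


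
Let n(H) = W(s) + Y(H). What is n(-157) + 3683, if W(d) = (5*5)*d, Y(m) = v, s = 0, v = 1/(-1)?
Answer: 3682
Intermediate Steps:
v = -1 (v = 1*(-1) = -1)
Y(m) = -1
W(d) = 25*d
n(H) = -1 (n(H) = 25*0 - 1 = 0 - 1 = -1)
n(-157) + 3683 = -1 + 3683 = 3682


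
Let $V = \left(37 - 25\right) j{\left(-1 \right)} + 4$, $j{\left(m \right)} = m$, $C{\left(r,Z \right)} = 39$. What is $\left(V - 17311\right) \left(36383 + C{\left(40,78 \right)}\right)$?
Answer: $-630792618$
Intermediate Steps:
$V = -8$ ($V = \left(37 - 25\right) \left(-1\right) + 4 = 12 \left(-1\right) + 4 = -12 + 4 = -8$)
$\left(V - 17311\right) \left(36383 + C{\left(40,78 \right)}\right) = \left(-8 - 17311\right) \left(36383 + 39\right) = \left(-17319\right) 36422 = -630792618$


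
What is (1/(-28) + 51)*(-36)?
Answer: -12843/7 ≈ -1834.7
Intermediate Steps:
(1/(-28) + 51)*(-36) = (-1/28 + 51)*(-36) = (1427/28)*(-36) = -12843/7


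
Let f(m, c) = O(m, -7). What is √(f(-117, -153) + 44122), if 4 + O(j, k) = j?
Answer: 3*√4889 ≈ 209.76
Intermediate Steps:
O(j, k) = -4 + j
f(m, c) = -4 + m
√(f(-117, -153) + 44122) = √((-4 - 117) + 44122) = √(-121 + 44122) = √44001 = 3*√4889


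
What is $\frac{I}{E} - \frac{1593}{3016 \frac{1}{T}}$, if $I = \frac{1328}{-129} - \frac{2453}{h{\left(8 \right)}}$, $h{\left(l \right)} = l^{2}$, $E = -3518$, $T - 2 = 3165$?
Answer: $- \frac{18316217129123}{10949817216} \approx -1672.7$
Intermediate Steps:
$T = 3167$ ($T = 2 + 3165 = 3167$)
$I = - \frac{401429}{8256}$ ($I = \frac{1328}{-129} - \frac{2453}{8^{2}} = 1328 \left(- \frac{1}{129}\right) - \frac{2453}{64} = - \frac{1328}{129} - \frac{2453}{64} = - \frac{401429}{8256} \approx -48.623$)
$\frac{I}{E} - \frac{1593}{3016 \frac{1}{T}} = - \frac{401429}{8256 \left(-3518\right)} - \frac{1593}{3016 \cdot \frac{1}{3167}} = \left(- \frac{401429}{8256}\right) \left(- \frac{1}{3518}\right) - \frac{1593}{3016 \cdot \frac{1}{3167}} = \frac{401429}{29044608} - \frac{1593}{\frac{3016}{3167}} = \frac{401429}{29044608} - \frac{5045031}{3016} = - \frac{18316217129123}{10949817216}$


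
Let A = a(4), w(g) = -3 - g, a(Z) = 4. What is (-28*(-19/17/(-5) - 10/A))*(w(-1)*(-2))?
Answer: 21672/85 ≈ 254.96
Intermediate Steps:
A = 4
(-28*(-19/17/(-5) - 10/A))*(w(-1)*(-2)) = (-28*(-19/17/(-5) - 10/4))*((-3 - 1*(-1))*(-2)) = (-28*(-19*1/17*(-⅕) - 10*¼))*((-3 + 1)*(-2)) = (-28*(-19/17*(-⅕) - 5/2))*(-2*(-2)) = -28*(19/85 - 5/2)*4 = -28*(-387/170)*4 = (5418/85)*4 = 21672/85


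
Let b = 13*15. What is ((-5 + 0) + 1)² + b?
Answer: 211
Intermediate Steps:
b = 195
((-5 + 0) + 1)² + b = ((-5 + 0) + 1)² + 195 = (-5 + 1)² + 195 = (-4)² + 195 = 16 + 195 = 211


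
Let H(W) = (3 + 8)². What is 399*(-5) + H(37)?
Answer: -1874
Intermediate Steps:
H(W) = 121 (H(W) = 11² = 121)
399*(-5) + H(37) = 399*(-5) + 121 = -1995 + 121 = -1874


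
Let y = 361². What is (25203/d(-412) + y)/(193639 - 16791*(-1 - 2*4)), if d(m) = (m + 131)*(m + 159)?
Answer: 4632468028/12254940247 ≈ 0.37801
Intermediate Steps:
d(m) = (131 + m)*(159 + m)
y = 130321
(25203/d(-412) + y)/(193639 - 16791*(-1 - 2*4)) = (25203/(20829 + (-412)² + 290*(-412)) + 130321)/(193639 - 16791*(-1 - 2*4)) = (25203/(20829 + 169744 - 119480) + 130321)/(193639 - 16791*(-1 - 8)) = (25203/71093 + 130321)/(193639 - 16791*(-9)) = (25203*(1/71093) + 130321)/(193639 + 151119) = (25203/71093 + 130321)/344758 = (9264936056/71093)*(1/344758) = 4632468028/12254940247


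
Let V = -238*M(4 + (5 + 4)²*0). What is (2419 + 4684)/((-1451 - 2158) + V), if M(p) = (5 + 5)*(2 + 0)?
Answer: -7103/8369 ≈ -0.84873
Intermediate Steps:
M(p) = 20 (M(p) = 10*2 = 20)
V = -4760 (V = -238*20 = -4760)
(2419 + 4684)/((-1451 - 2158) + V) = (2419 + 4684)/((-1451 - 2158) - 4760) = 7103/(-3609 - 4760) = 7103/(-8369) = 7103*(-1/8369) = -7103/8369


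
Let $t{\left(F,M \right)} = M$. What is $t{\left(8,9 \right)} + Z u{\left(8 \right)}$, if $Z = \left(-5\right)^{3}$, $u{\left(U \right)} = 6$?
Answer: $-741$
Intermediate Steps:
$Z = -125$
$t{\left(8,9 \right)} + Z u{\left(8 \right)} = 9 - 750 = -741$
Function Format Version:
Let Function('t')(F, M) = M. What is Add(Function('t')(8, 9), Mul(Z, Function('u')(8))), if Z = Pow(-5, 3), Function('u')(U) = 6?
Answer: -741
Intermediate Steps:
Z = -125
Add(Function('t')(8, 9), Mul(Z, Function('u')(8))) = Add(9, Mul(-125, 6)) = Add(9, -750) = -741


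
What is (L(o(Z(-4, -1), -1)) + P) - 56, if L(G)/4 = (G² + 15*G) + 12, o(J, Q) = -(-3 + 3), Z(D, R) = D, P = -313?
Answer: -321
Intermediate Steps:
o(J, Q) = 0 (o(J, Q) = -1*0 = 0)
L(G) = 48 + 4*G² + 60*G (L(G) = 4*((G² + 15*G) + 12) = 4*(12 + G² + 15*G) = 48 + 4*G² + 60*G)
(L(o(Z(-4, -1), -1)) + P) - 56 = ((48 + 4*0² + 60*0) - 313) - 56 = ((48 + 4*0 + 0) - 313) - 56 = ((48 + 0 + 0) - 313) - 56 = (48 - 313) - 56 = -265 - 56 = -321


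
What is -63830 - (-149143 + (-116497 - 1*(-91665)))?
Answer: 110145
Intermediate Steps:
-63830 - (-149143 + (-116497 - 1*(-91665))) = -63830 - (-149143 + (-116497 + 91665)) = -63830 - (-149143 - 24832) = -63830 - 1*(-173975) = -63830 + 173975 = 110145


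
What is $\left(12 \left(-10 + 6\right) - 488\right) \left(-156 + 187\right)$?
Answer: $-16616$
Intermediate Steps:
$\left(12 \left(-10 + 6\right) - 488\right) \left(-156 + 187\right) = \left(12 \left(-4\right) - 488\right) 31 = \left(-48 - 488\right) 31 = \left(-536\right) 31 = -16616$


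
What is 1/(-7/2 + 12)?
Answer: 2/17 ≈ 0.11765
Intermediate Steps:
1/(-7/2 + 12) = 1/(17/2) = 2/17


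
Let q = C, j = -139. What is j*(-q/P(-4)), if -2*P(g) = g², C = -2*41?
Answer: 5699/4 ≈ 1424.8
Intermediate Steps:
C = -82
q = -82
P(g) = -g²/2
j*(-q/P(-4)) = -(-139)*(-82/((-½*(-4)²))) = -(-139)*(-82/((-½*16))) = -(-139)*(-82/(-8)) = -(-139)*(-82*(-⅛)) = -(-139)*41/4 = -139*(-41/4) = 5699/4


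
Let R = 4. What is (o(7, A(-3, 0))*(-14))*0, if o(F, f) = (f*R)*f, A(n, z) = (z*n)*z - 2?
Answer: 0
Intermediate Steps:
A(n, z) = -2 + n*z**2 (A(n, z) = (n*z)*z - 2 = n*z**2 - 2 = -2 + n*z**2)
o(F, f) = 4*f**2 (o(F, f) = (f*4)*f = (4*f)*f = 4*f**2)
(o(7, A(-3, 0))*(-14))*0 = ((4*(-2 - 3*0**2)**2)*(-14))*0 = ((4*(-2 - 3*0)**2)*(-14))*0 = ((4*(-2 + 0)**2)*(-14))*0 = ((4*(-2)**2)*(-14))*0 = ((4*4)*(-14))*0 = (16*(-14))*0 = -224*0 = 0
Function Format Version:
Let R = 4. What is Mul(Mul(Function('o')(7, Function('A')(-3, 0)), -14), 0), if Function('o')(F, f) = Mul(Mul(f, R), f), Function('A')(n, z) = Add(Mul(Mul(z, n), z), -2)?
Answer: 0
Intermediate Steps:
Function('A')(n, z) = Add(-2, Mul(n, Pow(z, 2))) (Function('A')(n, z) = Add(Mul(Mul(n, z), z), -2) = Add(Mul(n, Pow(z, 2)), -2) = Add(-2, Mul(n, Pow(z, 2))))
Function('o')(F, f) = Mul(4, Pow(f, 2)) (Function('o')(F, f) = Mul(Mul(f, 4), f) = Mul(Mul(4, f), f) = Mul(4, Pow(f, 2)))
Mul(Mul(Function('o')(7, Function('A')(-3, 0)), -14), 0) = Mul(Mul(Mul(4, Pow(Add(-2, Mul(-3, Pow(0, 2))), 2)), -14), 0) = Mul(Mul(Mul(4, Pow(Add(-2, Mul(-3, 0)), 2)), -14), 0) = Mul(Mul(Mul(4, Pow(Add(-2, 0), 2)), -14), 0) = Mul(Mul(Mul(4, Pow(-2, 2)), -14), 0) = Mul(Mul(Mul(4, 4), -14), 0) = Mul(Mul(16, -14), 0) = Mul(-224, 0) = 0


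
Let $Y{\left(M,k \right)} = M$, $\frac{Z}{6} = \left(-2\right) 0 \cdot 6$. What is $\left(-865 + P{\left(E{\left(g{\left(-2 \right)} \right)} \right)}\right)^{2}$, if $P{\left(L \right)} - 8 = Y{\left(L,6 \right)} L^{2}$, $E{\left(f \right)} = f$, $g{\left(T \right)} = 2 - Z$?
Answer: $720801$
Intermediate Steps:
$Z = 0$ ($Z = 6 \left(-2\right) 0 \cdot 6 = 6 \cdot 0 \cdot 6 = 6 \cdot 0 = 0$)
$g{\left(T \right)} = 2$ ($g{\left(T \right)} = 2 - 0 = 2 + 0 = 2$)
$P{\left(L \right)} = 8 + L^{3}$ ($P{\left(L \right)} = 8 + L L^{2} = 8 + L^{3}$)
$\left(-865 + P{\left(E{\left(g{\left(-2 \right)} \right)} \right)}\right)^{2} = \left(-865 + \left(8 + 2^{3}\right)\right)^{2} = \left(-865 + \left(8 + 8\right)\right)^{2} = \left(-865 + 16\right)^{2} = \left(-849\right)^{2} = 720801$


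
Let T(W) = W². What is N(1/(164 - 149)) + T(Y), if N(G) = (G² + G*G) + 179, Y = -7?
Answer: 51302/225 ≈ 228.01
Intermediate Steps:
N(G) = 179 + 2*G² (N(G) = (G² + G²) + 179 = 2*G² + 179 = 179 + 2*G²)
N(1/(164 - 149)) + T(Y) = (179 + 2*(1/(164 - 149))²) + (-7)² = (179 + 2*(1/15)²) + 49 = (179 + 2*(1/225)) + 49 = (179 + 2/225) + 49 = 40277/225 + 49 = 51302/225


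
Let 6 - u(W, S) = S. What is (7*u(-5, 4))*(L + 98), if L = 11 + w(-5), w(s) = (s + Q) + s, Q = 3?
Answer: 1428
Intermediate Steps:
u(W, S) = 6 - S
w(s) = 3 + 2*s (w(s) = (s + 3) + s = (3 + s) + s = 3 + 2*s)
L = 4 (L = 11 + (3 + 2*(-5)) = 11 + (3 - 10) = 11 - 7 = 4)
(7*u(-5, 4))*(L + 98) = (7*(6 - 1*4))*(4 + 98) = (7*(6 - 4))*102 = (7*2)*102 = 14*102 = 1428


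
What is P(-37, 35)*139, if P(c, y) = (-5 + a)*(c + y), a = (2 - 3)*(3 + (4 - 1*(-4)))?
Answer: 4448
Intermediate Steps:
a = -11 (a = -(3 + (4 + 4)) = -(3 + 8) = -1*11 = -11)
P(c, y) = -16*c - 16*y (P(c, y) = (-5 - 11)*(c + y) = -16*(c + y) = -16*c - 16*y)
P(-37, 35)*139 = (-16*(-37) - 16*35)*139 = (592 - 560)*139 = 32*139 = 4448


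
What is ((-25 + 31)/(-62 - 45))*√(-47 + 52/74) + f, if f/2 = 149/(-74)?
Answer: -149/37 - 6*I*√63381/3959 ≈ -4.027 - 0.38154*I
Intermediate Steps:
f = -149/37 (f = 2*(149/(-74)) = 2*(149*(-1/74)) = 2*(-149/74) = -149/37 ≈ -4.0270)
((-25 + 31)/(-62 - 45))*√(-47 + 52/74) + f = ((-25 + 31)/(-62 - 45))*√(-47 + 52/74) - 149/37 = (6/(-107))*√(-47 + 52*(1/74)) - 149/37 = (6*(-1/107))*√(-47 + 26/37) - 149/37 = -6*I*√63381/3959 - 149/37 = -149/37 - 6*I*√63381/3959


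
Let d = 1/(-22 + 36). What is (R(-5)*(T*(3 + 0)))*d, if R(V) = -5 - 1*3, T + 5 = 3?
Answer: 24/7 ≈ 3.4286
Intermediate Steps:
T = -2 (T = -5 + 3 = -2)
R(V) = -8 (R(V) = -5 - 3 = -8)
d = 1/14 ≈ 0.071429
(R(-5)*(T*(3 + 0)))*d = -(-16)*(3 + 0)*(1/14) = -(-16)*3*(1/14) = -8*(-6)*(1/14) = 48*(1/14) = 24/7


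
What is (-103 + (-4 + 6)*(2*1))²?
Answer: 9801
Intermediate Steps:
(-103 + (-4 + 6)*(2*1))² = (-103 + 2*2)² = (-103 + 4)² = (-99)² = 9801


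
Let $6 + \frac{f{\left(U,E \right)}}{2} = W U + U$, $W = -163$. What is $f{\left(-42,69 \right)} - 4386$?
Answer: $9210$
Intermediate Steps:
$f{\left(U,E \right)} = -12 - 324 U$ ($f{\left(U,E \right)} = -12 + 2 \left(- 163 U + U\right) = -12 + 2 \left(- 162 U\right) = -12 - 324 U$)
$f{\left(-42,69 \right)} - 4386 = \left(-12 - -13608\right) - 4386 = \left(-12 + 13608\right) - 4386 = 13596 - 4386 = 9210$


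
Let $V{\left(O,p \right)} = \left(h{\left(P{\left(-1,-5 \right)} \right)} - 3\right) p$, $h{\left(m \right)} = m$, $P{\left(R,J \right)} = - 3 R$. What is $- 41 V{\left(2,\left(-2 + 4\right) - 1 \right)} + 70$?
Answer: $70$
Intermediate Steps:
$V{\left(O,p \right)} = 0$ ($V{\left(O,p \right)} = \left(\left(-3\right) \left(-1\right) - 3\right) p = \left(3 - 3\right) p = 0 p = 0$)
$- 41 V{\left(2,\left(-2 + 4\right) - 1 \right)} + 70 = \left(-41\right) 0 + 70 = 0 + 70 = 70$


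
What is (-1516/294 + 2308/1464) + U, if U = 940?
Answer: 5597919/5978 ≈ 936.42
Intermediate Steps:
(-1516/294 + 2308/1464) + U = (-1516/294 + 2308/1464) + 940 = (-1516*1/294 + 2308*(1/1464)) + 940 = (-758/147 + 577/366) + 940 = -21401/5978 + 940 = 5597919/5978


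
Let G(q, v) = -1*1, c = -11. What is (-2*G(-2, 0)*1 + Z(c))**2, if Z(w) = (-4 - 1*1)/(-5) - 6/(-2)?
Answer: 36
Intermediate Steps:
G(q, v) = -1
Z(w) = 4 (Z(w) = (-4 - 1)*(-1/5) - 6*(-1/2) = -5*(-1/5) + 3 = 1 + 3 = 4)
(-2*G(-2, 0)*1 + Z(c))**2 = (-2*(-1)*1 + 4)**2 = (2*1 + 4)**2 = (2 + 4)**2 = 6**2 = 36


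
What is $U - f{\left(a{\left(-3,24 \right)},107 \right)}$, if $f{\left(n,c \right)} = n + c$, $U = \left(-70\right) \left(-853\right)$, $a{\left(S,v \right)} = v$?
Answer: $59579$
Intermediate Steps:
$U = 59710$
$f{\left(n,c \right)} = c + n$
$U - f{\left(a{\left(-3,24 \right)},107 \right)} = 59710 - \left(107 + 24\right) = 59710 - 131 = 59579$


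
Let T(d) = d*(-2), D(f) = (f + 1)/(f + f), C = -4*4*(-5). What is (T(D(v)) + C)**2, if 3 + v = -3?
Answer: 225625/36 ≈ 6267.4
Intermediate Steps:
v = -6 (v = -3 - 3 = -6)
C = 80 (C = -4*4*(-5) = -16*(-5) = 80)
D(f) = (1 + f)/(2*f) (D(f) = (1 + f)/((2*f)) = (1 + f)*(1/(2*f)) = (1 + f)/(2*f))
T(d) = -2*d
(T(D(v)) + C)**2 = (-(1 - 6)/(-6) + 80)**2 = (-(-1)*(-5)/6 + 80)**2 = (-2*5/12 + 80)**2 = (-5/6 + 80)**2 = (475/6)**2 = 225625/36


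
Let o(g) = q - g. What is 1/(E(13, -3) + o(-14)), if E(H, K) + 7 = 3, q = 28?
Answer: 1/38 ≈ 0.026316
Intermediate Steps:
o(g) = 28 - g
E(H, K) = -4 (E(H, K) = -7 + 3 = -4)
1/(E(13, -3) + o(-14)) = 1/(-4 + (28 - 1*(-14))) = 1/(-4 + (28 + 14)) = 1/(-4 + 42) = 1/38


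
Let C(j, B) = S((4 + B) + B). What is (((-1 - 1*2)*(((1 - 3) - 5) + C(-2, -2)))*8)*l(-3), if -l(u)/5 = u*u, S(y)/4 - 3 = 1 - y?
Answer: 9720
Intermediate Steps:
S(y) = 16 - 4*y (S(y) = 12 + 4*(1 - y) = 12 + (4 - 4*y) = 16 - 4*y)
C(j, B) = -8*B (C(j, B) = 16 - 4*((4 + B) + B) = 16 - 4*(4 + 2*B) = 16 + (-16 - 8*B) = -8*B)
l(u) = -5*u² (l(u) = -5*u*u = -5*u²)
(((-1 - 1*2)*(((1 - 3) - 5) + C(-2, -2)))*8)*l(-3) = (((-1 - 1*2)*(((1 - 3) - 5) - 8*(-2)))*8)*(-5*(-3)²) = (((-1 - 2)*((-2 - 5) + 16))*8)*(-5*9) = (-3*(-7 + 16)*8)*(-45) = (-3*9*8)*(-45) = -27*8*(-45) = -216*(-45) = 9720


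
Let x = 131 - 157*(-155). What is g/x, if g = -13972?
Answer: -6986/12233 ≈ -0.57108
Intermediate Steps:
x = 24466 (x = 131 + 24335 = 24466)
g/x = -13972/24466 = -13972*1/24466 = -6986/12233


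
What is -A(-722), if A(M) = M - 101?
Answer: 823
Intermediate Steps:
A(M) = -101 + M
-A(-722) = -(-101 - 722) = -1*(-823) = 823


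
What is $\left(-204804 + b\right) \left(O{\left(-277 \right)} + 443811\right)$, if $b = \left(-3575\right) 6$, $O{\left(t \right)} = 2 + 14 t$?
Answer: $-99537053490$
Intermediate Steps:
$b = -21450$
$\left(-204804 + b\right) \left(O{\left(-277 \right)} + 443811\right) = \left(-204804 - 21450\right) \left(\left(2 + 14 \left(-277\right)\right) + 443811\right) = - 226254 \left(\left(2 - 3878\right) + 443811\right) = - 226254 \left(-3876 + 443811\right) = \left(-226254\right) 439935 = -99537053490$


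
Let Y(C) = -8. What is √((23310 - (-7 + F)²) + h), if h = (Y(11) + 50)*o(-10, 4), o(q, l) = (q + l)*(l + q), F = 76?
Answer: 3*√2229 ≈ 141.64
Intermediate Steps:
o(q, l) = (l + q)² (o(q, l) = (l + q)*(l + q) = (l + q)²)
h = 1512 (h = (-8 + 50)*(4 - 10)² = 42*(-6)² = 42*36 = 1512)
√((23310 - (-7 + F)²) + h) = √((23310 - (-7 + 76)²) + 1512) = √((23310 - 1*69²) + 1512) = √((23310 - 1*4761) + 1512) = √((23310 - 4761) + 1512) = √(18549 + 1512) = √20061 = 3*√2229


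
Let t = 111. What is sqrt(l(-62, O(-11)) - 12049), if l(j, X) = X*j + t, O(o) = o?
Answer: 2*I*sqrt(2814) ≈ 106.09*I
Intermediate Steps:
l(j, X) = 111 + X*j (l(j, X) = X*j + 111 = 111 + X*j)
sqrt(l(-62, O(-11)) - 12049) = sqrt((111 - 11*(-62)) - 12049) = sqrt((111 + 682) - 12049) = sqrt(793 - 12049) = sqrt(-11256) = 2*I*sqrt(2814)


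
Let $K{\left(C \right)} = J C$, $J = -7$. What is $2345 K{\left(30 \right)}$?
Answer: $-492450$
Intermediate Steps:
$K{\left(C \right)} = - 7 C$
$2345 K{\left(30 \right)} = 2345 \left(\left(-7\right) 30\right) = 2345 \left(-210\right) = -492450$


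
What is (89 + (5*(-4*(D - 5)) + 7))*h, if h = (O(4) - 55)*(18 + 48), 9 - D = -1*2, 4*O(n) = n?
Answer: 85536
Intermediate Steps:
O(n) = n/4
D = 11 (D = 9 - (-1)*2 = 9 - 1*(-2) = 9 + 2 = 11)
h = -3564 (h = ((¼)*4 - 55)*(18 + 48) = (1 - 55)*66 = -54*66 = -3564)
(89 + (5*(-4*(D - 5)) + 7))*h = (89 + (5*(-4*(11 - 5)) + 7))*(-3564) = (89 + (5*(-4*6) + 7))*(-3564) = (89 + (5*(-24) + 7))*(-3564) = (89 + (-120 + 7))*(-3564) = (89 - 113)*(-3564) = -24*(-3564) = 85536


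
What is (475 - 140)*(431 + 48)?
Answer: 160465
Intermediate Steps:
(475 - 140)*(431 + 48) = 335*479 = 160465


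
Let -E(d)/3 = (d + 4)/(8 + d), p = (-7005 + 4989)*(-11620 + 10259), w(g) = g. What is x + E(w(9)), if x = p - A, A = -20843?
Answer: 46998484/17 ≈ 2.7646e+6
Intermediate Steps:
p = 2743776 (p = -2016*(-1361) = 2743776)
E(d) = -3*(4 + d)/(8 + d) (E(d) = -3*(d + 4)/(8 + d) = -3*(4 + d)/(8 + d))
x = 2764619 (x = 2743776 - 1*(-20843) = 2743776 + 20843 = 2764619)
x + E(w(9)) = 2764619 + 3*(-4 - 1*9)/(8 + 9) = 2764619 + 3*(-4 - 9)/17 = 2764619 + 3*(1/17)*(-13) = 2764619 - 39/17 = 46998484/17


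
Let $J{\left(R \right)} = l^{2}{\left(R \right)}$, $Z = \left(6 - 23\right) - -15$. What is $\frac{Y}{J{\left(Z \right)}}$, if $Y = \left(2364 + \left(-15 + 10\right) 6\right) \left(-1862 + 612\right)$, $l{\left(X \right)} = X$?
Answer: $-729375$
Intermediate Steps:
$Z = -2$ ($Z = \left(6 - 23\right) + 15 = -17 + 15 = -2$)
$J{\left(R \right)} = R^{2}$
$Y = -2917500$ ($Y = \left(2364 - 30\right) \left(-1250\right) = 2334 \left(-1250\right) = -2917500$)
$\frac{Y}{J{\left(Z \right)}} = - \frac{2917500}{\left(-2\right)^{2}} = - \frac{2917500}{4} = \left(-2917500\right) \frac{1}{4} = -729375$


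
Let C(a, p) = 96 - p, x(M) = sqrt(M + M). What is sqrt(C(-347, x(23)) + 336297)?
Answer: sqrt(336393 - sqrt(46)) ≈ 579.99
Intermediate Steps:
x(M) = sqrt(2)*sqrt(M) (x(M) = sqrt(2*M) = sqrt(2)*sqrt(M))
sqrt(C(-347, x(23)) + 336297) = sqrt((96 - sqrt(2)*sqrt(23)) + 336297) = sqrt((96 - sqrt(46)) + 336297) = sqrt(336393 - sqrt(46))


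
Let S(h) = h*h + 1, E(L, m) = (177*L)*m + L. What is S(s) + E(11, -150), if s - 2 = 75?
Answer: -286109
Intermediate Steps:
E(L, m) = L + 177*L*m (E(L, m) = 177*L*m + L = L + 177*L*m)
s = 77 (s = 2 + 75 = 77)
S(h) = 1 + h² (S(h) = h² + 1 = 1 + h²)
S(s) + E(11, -150) = (1 + 77²) + 11*(1 + 177*(-150)) = (1 + 5929) + 11*(1 - 26550) = 5930 + 11*(-26549) = 5930 - 292039 = -286109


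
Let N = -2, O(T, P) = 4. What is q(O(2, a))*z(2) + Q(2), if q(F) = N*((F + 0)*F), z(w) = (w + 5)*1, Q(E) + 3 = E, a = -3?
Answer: -225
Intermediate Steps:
Q(E) = -3 + E
z(w) = 5 + w (z(w) = (5 + w)*1 = 5 + w)
q(F) = -2*F² (q(F) = -2*(F + 0)*F = -2*F*F = -2*F²)
q(O(2, a))*z(2) + Q(2) = (-2*4²)*(5 + 2) + (-3 + 2) = -2*16*7 - 1 = -32*7 - 1 = -224 - 1 = -225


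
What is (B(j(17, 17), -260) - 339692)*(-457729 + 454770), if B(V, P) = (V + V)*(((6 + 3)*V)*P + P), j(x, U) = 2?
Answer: 1063618468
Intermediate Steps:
B(V, P) = 2*V*(P + 9*P*V) (B(V, P) = (2*V)*((9*V)*P + P) = (2*V)*(9*P*V + P) = (2*V)*(P + 9*P*V) = 2*V*(P + 9*P*V))
(B(j(17, 17), -260) - 339692)*(-457729 + 454770) = (2*(-260)*2*(1 + 9*2) - 339692)*(-457729 + 454770) = (2*(-260)*2*(1 + 18) - 339692)*(-2959) = (2*(-260)*2*19 - 339692)*(-2959) = (-19760 - 339692)*(-2959) = -359452*(-2959) = 1063618468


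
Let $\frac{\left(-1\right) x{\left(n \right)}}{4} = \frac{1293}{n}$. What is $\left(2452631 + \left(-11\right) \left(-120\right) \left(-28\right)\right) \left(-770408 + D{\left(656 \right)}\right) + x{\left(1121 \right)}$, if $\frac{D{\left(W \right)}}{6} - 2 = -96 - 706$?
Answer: $- \frac{2099237830205900}{1121} \approx -1.8726 \cdot 10^{12}$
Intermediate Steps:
$x{\left(n \right)} = - \frac{5172}{n}$ ($x{\left(n \right)} = - 4 \frac{1293}{n} = - \frac{5172}{n}$)
$D{\left(W \right)} = -4800$ ($D{\left(W \right)} = 12 + 6 \left(-96 - 706\right) = 12 + 6 \left(-802\right) = 12 - 4812 = -4800$)
$\left(2452631 + \left(-11\right) \left(-120\right) \left(-28\right)\right) \left(-770408 + D{\left(656 \right)}\right) + x{\left(1121 \right)} = \left(2452631 + \left(-11\right) \left(-120\right) \left(-28\right)\right) \left(-770408 - 4800\right) - \frac{5172}{1121} = \left(2452631 + 1320 \left(-28\right)\right) \left(-775208\right) - \frac{5172}{1121} = \left(2452631 - 36960\right) \left(-775208\right) - \frac{5172}{1121} = 2415671 \left(-775208\right) - \frac{5172}{1121} = -1872647484568 - \frac{5172}{1121} = - \frac{2099237830205900}{1121}$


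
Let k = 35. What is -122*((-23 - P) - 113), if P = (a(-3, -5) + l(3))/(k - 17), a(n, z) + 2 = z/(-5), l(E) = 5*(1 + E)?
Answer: 150487/9 ≈ 16721.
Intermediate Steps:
l(E) = 5 + 5*E
a(n, z) = -2 - z/5 (a(n, z) = -2 + z/(-5) = -2 + z*(-⅕) = -2 - z/5)
P = 19/18 (P = ((-2 - ⅕*(-5)) + (5 + 5*3))/(35 - 17) = ((-2 + 1) + (5 + 15))/18 = (-1 + 20)*(1/18) = 19*(1/18) = 19/18 ≈ 1.0556)
-122*((-23 - P) - 113) = -122*((-23 - 1*19/18) - 113) = -122*((-23 - 19/18) - 113) = -122*(-433/18 - 113) = -122*(-2467/18) = 150487/9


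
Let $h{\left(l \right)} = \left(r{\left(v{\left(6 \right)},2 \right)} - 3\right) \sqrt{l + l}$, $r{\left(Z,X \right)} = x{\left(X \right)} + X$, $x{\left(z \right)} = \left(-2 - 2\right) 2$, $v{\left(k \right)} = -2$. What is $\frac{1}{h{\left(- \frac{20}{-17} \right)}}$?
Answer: $- \frac{\sqrt{170}}{180} \approx -0.072436$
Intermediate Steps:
$x{\left(z \right)} = -8$ ($x{\left(z \right)} = \left(-4\right) 2 = -8$)
$r{\left(Z,X \right)} = -8 + X$
$h{\left(l \right)} = - 9 \sqrt{2} \sqrt{l}$ ($h{\left(l \right)} = \left(\left(-8 + 2\right) - 3\right) \sqrt{l + l} = \left(-6 - 3\right) \sqrt{2 l} = - 9 \sqrt{2} \sqrt{l}$)
$\frac{1}{h{\left(- \frac{20}{-17} \right)}} = \frac{1}{\left(-9\right) \sqrt{2} \sqrt{- \frac{20}{-17}}} = \frac{1}{\left(-9\right) \sqrt{2} \sqrt{\left(-20\right) \left(- \frac{1}{17}\right)}} = \frac{1}{\left(-9\right) \sqrt{2} \sqrt{\frac{20}{17}}} = \frac{1}{\left(-9\right) \sqrt{2} \frac{2 \sqrt{85}}{17}} = \frac{1}{\left(- \frac{18}{17}\right) \sqrt{170}} = - \frac{\sqrt{170}}{180}$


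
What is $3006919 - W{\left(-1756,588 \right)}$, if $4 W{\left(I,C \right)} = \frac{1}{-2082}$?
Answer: $\frac{25041621433}{8328} \approx 3.0069 \cdot 10^{6}$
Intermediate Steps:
$W{\left(I,C \right)} = - \frac{1}{8328}$ ($W{\left(I,C \right)} = \frac{1}{4 \left(-2082\right)} = \frac{1}{4} \left(- \frac{1}{2082}\right) = - \frac{1}{8328}$)
$3006919 - W{\left(-1756,588 \right)} = 3006919 - - \frac{1}{8328} = 3006919 + \frac{1}{8328} = \frac{25041621433}{8328}$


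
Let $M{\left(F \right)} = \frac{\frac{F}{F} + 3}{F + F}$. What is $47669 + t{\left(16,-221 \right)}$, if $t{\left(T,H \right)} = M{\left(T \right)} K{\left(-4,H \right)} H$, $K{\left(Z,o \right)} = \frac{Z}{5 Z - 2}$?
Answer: $\frac{2097215}{44} \approx 47664.0$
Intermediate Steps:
$K{\left(Z,o \right)} = \frac{Z}{-2 + 5 Z}$
$M{\left(F \right)} = \frac{2}{F}$ ($M{\left(F \right)} = \frac{1 + 3}{2 F} = 4 \frac{1}{2 F} = \frac{2}{F}$)
$t{\left(T,H \right)} = \frac{4 H}{11 T}$ ($t{\left(T,H \right)} = \frac{2}{T} \left(- \frac{4}{-2 + 5 \left(-4\right)}\right) H = \frac{2}{T} \left(- \frac{4}{-2 - 20}\right) H = \frac{2}{T} \left(- \frac{4}{-22}\right) H = \frac{2}{T} \left(\left(-4\right) \left(- \frac{1}{22}\right)\right) H = \frac{2}{T} \frac{2}{11} H = \frac{4}{11 T} H = \frac{4 H}{11 T}$)
$47669 + t{\left(16,-221 \right)} = 47669 + \frac{4}{11} \left(-221\right) \frac{1}{16} = 47669 - \frac{221}{44} = \frac{2097215}{44}$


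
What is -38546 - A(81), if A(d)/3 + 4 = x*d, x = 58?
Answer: -52628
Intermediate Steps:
A(d) = -12 + 174*d (A(d) = -12 + 3*(58*d) = -12 + 174*d)
-38546 - A(81) = -38546 - (-12 + 174*81) = -38546 - (-12 + 14094) = -38546 - 1*14082 = -38546 - 14082 = -52628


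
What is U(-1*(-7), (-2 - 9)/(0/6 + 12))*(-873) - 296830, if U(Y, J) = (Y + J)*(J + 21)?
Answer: -6455801/16 ≈ -4.0349e+5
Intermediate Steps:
U(Y, J) = (21 + J)*(J + Y) (U(Y, J) = (J + Y)*(21 + J) = (21 + J)*(J + Y))
U(-1*(-7), (-2 - 9)/(0/6 + 12))*(-873) - 296830 = (((-2 - 9)/(0/6 + 12))**2 + 21*((-2 - 9)/(0/6 + 12)) + 21*(-1*(-7)) + ((-2 - 9)/(0/6 + 12))*(-1*(-7)))*(-873) - 296830 = ((-11/(0*(1/6) + 12))**2 + 21*(-11/(0*(1/6) + 12)) + 21*7 - 11/(0*(1/6) + 12)*7)*(-873) - 296830 = ((-11/(0 + 12))**2 + 21*(-11/(0 + 12)) + 147 - 11/(0 + 12)*7)*(-873) - 296830 = ((-11/12)**2 + 21*(-11/12) + 147 - 11/12*7)*(-873) - 296830 = (121/144 - 77/4 + 147 - 77/12)*(-873) - 296830 = (17593/144)*(-873) - 296830 = -1706521/16 - 296830 = -6455801/16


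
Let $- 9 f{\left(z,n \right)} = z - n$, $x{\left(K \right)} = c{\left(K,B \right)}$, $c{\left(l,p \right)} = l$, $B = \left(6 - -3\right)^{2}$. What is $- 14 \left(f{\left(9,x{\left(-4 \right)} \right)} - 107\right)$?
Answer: $\frac{13664}{9} \approx 1518.2$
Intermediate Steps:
$B = 81$ ($B = \left(6 + 3\right)^{2} = 9^{2} = 81$)
$x{\left(K \right)} = K$
$f{\left(z,n \right)} = - \frac{z}{9} + \frac{n}{9}$ ($f{\left(z,n \right)} = - \frac{z - n}{9} = - \frac{z}{9} + \frac{n}{9}$)
$- 14 \left(f{\left(9,x{\left(-4 \right)} \right)} - 107\right) = - 14 \left(\left(\left(- \frac{1}{9}\right) 9 + \frac{1}{9} \left(-4\right)\right) - 107\right) = - 14 \left(\left(-1 - \frac{4}{9}\right) - 107\right) = - 14 \left(- \frac{13}{9} - 107\right) = \left(-14\right) \left(- \frac{976}{9}\right) = \frac{13664}{9}$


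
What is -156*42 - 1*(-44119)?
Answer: 37567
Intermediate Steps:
-156*42 - 1*(-44119) = -26*252 + 44119 = -6552 + 44119 = 37567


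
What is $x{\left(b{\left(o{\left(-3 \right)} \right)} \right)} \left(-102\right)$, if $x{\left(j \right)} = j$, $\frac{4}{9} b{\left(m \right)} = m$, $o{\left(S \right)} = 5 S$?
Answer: $\frac{6885}{2} \approx 3442.5$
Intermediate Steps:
$b{\left(m \right)} = \frac{9 m}{4}$
$x{\left(b{\left(o{\left(-3 \right)} \right)} \right)} \left(-102\right) = \frac{9 \cdot 5 \left(-3\right)}{4} \left(-102\right) = \frac{9}{4} \left(-15\right) \left(-102\right) = \left(- \frac{135}{4}\right) \left(-102\right) = \frac{6885}{2}$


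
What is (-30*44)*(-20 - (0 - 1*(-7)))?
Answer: 35640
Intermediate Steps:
(-30*44)*(-20 - (0 - 1*(-7))) = -1320*(-20 - (0 + 7)) = -1320*(-20 - 1*7) = -1320*(-20 - 7) = -1320*(-27) = 35640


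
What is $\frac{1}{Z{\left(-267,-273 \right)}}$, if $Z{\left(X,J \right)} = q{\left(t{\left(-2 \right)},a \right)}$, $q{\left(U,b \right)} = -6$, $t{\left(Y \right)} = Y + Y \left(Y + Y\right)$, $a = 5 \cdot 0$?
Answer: $- \frac{1}{6} \approx -0.16667$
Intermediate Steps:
$a = 0$
$t{\left(Y \right)} = Y + 2 Y^{2}$ ($t{\left(Y \right)} = Y + Y 2 Y = Y + 2 Y^{2}$)
$Z{\left(X,J \right)} = -6$
$\frac{1}{Z{\left(-267,-273 \right)}} = \frac{1}{-6} = - \frac{1}{6}$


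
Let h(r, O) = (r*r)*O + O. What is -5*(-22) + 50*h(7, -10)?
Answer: -24890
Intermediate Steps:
h(r, O) = O + O*r² (h(r, O) = r²*O + O = O*r² + O = O + O*r²)
-5*(-22) + 50*h(7, -10) = -5*(-22) + 50*(-10*(1 + 7²)) = 110 + 50*(-10*(1 + 49)) = 110 + 50*(-10*50) = 110 + 50*(-500) = 110 - 25000 = -24890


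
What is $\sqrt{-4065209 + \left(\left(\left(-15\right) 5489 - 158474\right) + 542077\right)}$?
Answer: $i \sqrt{3763941} \approx 1940.1 i$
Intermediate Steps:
$\sqrt{-4065209 + \left(\left(\left(-15\right) 5489 - 158474\right) + 542077\right)} = \sqrt{-4065209 + \left(\left(-82335 - 158474\right) + 542077\right)} = \sqrt{-4065209 + \left(-240809 + 542077\right)} = \sqrt{-4065209 + 301268} = \sqrt{-3763941} = i \sqrt{3763941}$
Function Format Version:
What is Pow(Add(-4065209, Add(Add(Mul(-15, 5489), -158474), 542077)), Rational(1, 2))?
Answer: Mul(I, Pow(3763941, Rational(1, 2))) ≈ Mul(1940.1, I)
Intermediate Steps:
Pow(Add(-4065209, Add(Add(Mul(-15, 5489), -158474), 542077)), Rational(1, 2)) = Pow(Add(-4065209, Add(Add(-82335, -158474), 542077)), Rational(1, 2)) = Pow(Add(-4065209, Add(-240809, 542077)), Rational(1, 2)) = Pow(Add(-4065209, 301268), Rational(1, 2)) = Pow(-3763941, Rational(1, 2)) = Mul(I, Pow(3763941, Rational(1, 2)))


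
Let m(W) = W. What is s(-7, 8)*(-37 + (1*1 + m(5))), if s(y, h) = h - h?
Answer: 0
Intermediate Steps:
s(y, h) = 0
s(-7, 8)*(-37 + (1*1 + m(5))) = 0*(-37 + (1*1 + 5)) = 0*(-37 + (1 + 5)) = 0*(-37 + 6) = 0*(-31) = 0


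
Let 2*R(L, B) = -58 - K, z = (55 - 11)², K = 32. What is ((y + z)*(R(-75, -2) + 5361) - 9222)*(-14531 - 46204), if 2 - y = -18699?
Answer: -6662451546450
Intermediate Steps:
y = 18701 (y = 2 - 1*(-18699) = 2 + 18699 = 18701)
z = 1936 (z = 44² = 1936)
R(L, B) = -45 (R(L, B) = (-58 - 1*32)/2 = (-58 - 32)/2 = (½)*(-90) = -45)
((y + z)*(R(-75, -2) + 5361) - 9222)*(-14531 - 46204) = ((18701 + 1936)*(-45 + 5361) - 9222)*(-14531 - 46204) = (20637*5316 - 9222)*(-60735) = (109706292 - 9222)*(-60735) = 109697070*(-60735) = -6662451546450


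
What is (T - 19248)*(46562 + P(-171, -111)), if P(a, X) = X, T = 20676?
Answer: 66332028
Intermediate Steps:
(T - 19248)*(46562 + P(-171, -111)) = (20676 - 19248)*(46562 - 111) = 1428*46451 = 66332028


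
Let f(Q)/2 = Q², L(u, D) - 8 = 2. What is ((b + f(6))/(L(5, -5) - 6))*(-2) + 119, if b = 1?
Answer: 165/2 ≈ 82.500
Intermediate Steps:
L(u, D) = 10 (L(u, D) = 8 + 2 = 10)
f(Q) = 2*Q²
((b + f(6))/(L(5, -5) - 6))*(-2) + 119 = ((1 + 2*6²)/(10 - 6))*(-2) + 119 = ((1 + 2*36)/4)*(-2) + 119 = ((1 + 72)*(¼))*(-2) + 119 = (73*(¼))*(-2) + 119 = (73/4)*(-2) + 119 = -73/2 + 119 = 165/2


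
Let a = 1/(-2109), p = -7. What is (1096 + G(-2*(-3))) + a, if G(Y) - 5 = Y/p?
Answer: 16241402/14763 ≈ 1100.1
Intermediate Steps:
a = -1/2109 ≈ -0.00047416
G(Y) = 5 - Y/7 (G(Y) = 5 + Y/(-7) = 5 + Y*(-⅐) = 5 - Y/7)
(1096 + G(-2*(-3))) + a = (1096 + (5 - (-2)*(-3)/7)) - 1/2109 = (1096 + (5 - ⅐*6)) - 1/2109 = (1096 + (5 - 6/7)) - 1/2109 = (1096 + 29/7) - 1/2109 = 7701/7 - 1/2109 = 16241402/14763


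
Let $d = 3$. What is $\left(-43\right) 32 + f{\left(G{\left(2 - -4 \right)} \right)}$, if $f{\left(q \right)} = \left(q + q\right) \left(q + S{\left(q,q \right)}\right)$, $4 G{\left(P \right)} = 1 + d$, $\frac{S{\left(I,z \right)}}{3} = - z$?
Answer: $-1380$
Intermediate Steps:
$S{\left(I,z \right)} = - 3 z$ ($S{\left(I,z \right)} = 3 \left(- z\right) = - 3 z$)
$G{\left(P \right)} = 1$ ($G{\left(P \right)} = \frac{1 + 3}{4} = \frac{1}{4} \cdot 4 = 1$)
$f{\left(q \right)} = - 4 q^{2}$ ($f{\left(q \right)} = \left(q + q\right) \left(q - 3 q\right) = 2 q \left(- 2 q\right) = - 4 q^{2}$)
$\left(-43\right) 32 + f{\left(G{\left(2 - -4 \right)} \right)} = \left(-43\right) 32 - 4 \cdot 1^{2} = -1376 - 4 = -1380$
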